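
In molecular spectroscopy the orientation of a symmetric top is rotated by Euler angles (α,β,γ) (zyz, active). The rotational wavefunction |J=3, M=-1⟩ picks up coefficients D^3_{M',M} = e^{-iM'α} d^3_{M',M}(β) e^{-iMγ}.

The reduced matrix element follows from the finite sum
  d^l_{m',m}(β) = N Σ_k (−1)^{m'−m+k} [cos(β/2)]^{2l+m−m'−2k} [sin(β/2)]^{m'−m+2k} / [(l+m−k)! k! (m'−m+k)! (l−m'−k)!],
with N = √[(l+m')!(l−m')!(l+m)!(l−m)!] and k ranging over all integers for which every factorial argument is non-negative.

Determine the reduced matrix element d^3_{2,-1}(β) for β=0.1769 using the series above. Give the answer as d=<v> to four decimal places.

d^3_{2,-1}(β=0.1769) via the finite sum:
c=cos(0.176900/2)=0.996091, s=sin(0.176900/2)=0.088335; N=√[120·1·2·24]=75.894664
k: max(0,(-1)−(2))=0 … min(3+(-1),3−(2))=1
  k=0: (−1)^3·75.8947/(12)·0.9961^3·0.0883^3 = -0.004308
  k=1: (−1)^4·75.8947/(24)·0.9961^1·0.0883^5 = +0.000017
d^3_{2,-1}(0.1769) = -0.004308 +0.000017 = -0.004292

d=-0.0043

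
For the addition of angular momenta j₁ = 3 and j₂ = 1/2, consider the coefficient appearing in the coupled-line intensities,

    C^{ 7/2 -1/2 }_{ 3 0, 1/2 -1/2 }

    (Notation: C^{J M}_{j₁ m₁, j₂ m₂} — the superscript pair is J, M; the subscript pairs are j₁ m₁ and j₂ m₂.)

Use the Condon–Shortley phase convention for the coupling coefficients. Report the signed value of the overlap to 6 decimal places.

+√(4/7) = +0.755929

triangle: 0!·6!·1!/8! = 720/40320
(j±m)!: 3!·3!·0!·1!·3!·4! = 5184
prefactor² = (2J+1)·Δ·N² = 5184/7
  k=0: +1/(0!·0!·3!·0!·3!·1!) = 1/36
Σ = 1/36  ⇒  CG² = 5184/7·(1/36)² = 4/7
CG = +√(4/7) = +0.755929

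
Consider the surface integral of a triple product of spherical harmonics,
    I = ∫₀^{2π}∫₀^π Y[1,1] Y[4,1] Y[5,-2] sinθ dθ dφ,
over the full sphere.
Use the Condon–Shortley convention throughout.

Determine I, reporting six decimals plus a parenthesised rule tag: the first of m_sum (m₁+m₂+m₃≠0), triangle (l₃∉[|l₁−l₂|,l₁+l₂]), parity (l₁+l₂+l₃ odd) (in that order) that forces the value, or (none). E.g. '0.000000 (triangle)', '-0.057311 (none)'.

0.225034 (none)

Checks pass: Σm=0; 10 even; l₃=5∈[3,5].
(2·1+1)(2·4+1)(2·5+1) = 297
Δ: 0! 2! 8! / 11! → 1/495
sum: t=0:+1/576 = 1/576
3j²(1 4 5; 0 0 0) = Δ·Π!·Σ² = 5/99  (sign -1)
sum: t=0:+1/1440 = 1/1440
3j²(1 4 5; 1 1 -2) = Δ·Π!·Σ² = 7/165  (sign -1)
combine: 4πI² = 297·5/99·7/165 = 7/11
take √, sign +1: I = 0.22503380
No selection rule forces the value: the integral is nonzero (none).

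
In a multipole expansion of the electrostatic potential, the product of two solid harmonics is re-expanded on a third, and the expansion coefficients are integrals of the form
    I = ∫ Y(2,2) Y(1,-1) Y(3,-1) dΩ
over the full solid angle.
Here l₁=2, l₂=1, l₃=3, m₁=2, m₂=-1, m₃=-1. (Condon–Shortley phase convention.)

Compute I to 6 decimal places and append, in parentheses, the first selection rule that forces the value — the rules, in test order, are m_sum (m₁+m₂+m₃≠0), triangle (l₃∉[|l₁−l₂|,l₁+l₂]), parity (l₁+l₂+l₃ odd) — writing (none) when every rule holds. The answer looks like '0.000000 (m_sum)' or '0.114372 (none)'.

Checks pass: Σm=0; 6 even; l₃=3∈[1,3].
(2·2+1)(2·1+1)(2·3+1) = 105
Δ: 0! 4! 2! / 7! → 1/105
sum: t=0:+1/4 = 1/4
3j²(2 1 3; 0 0 0) = Δ·Π!·Σ² = 3/35  (sign -1)
sum: t=0:+1/48 = 1/48
3j²(2 1 3; 2 -1 -1) = Δ·Π!·Σ² = 1/105  (sign +1)
combine: 4πI² = 105·3/35·1/105 = 3/35
take √, sign -1: I = -0.08258890
No selection rule forces the value: the integral is nonzero (none).

-0.082589 (none)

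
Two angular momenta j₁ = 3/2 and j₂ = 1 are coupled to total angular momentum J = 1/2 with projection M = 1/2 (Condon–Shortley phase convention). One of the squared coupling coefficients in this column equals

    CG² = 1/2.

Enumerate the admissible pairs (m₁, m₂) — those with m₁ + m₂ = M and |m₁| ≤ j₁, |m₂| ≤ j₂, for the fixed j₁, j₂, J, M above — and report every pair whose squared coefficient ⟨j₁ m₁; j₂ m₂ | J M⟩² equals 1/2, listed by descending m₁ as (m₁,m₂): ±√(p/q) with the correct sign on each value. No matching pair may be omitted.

(3/2,-1): +√(1/2)

Admissible pairs with m₁+m₂ = M = 1/2: (-1/2,1), (1/2,0), (3/2,-1)
  (m₁,m₂)=(3/2,-1): CG² = 1/2, CG = +√(1/2)   ← matches the target
  (m₁,m₂)=(1/2,0): CG² = 1/3, CG = −√(1/3)
  (m₁,m₂)=(-1/2,1): CG² = 1/6, CG = +√(1/6)
Pairs with CG² = 1/2: (3/2,-1): +√(1/2)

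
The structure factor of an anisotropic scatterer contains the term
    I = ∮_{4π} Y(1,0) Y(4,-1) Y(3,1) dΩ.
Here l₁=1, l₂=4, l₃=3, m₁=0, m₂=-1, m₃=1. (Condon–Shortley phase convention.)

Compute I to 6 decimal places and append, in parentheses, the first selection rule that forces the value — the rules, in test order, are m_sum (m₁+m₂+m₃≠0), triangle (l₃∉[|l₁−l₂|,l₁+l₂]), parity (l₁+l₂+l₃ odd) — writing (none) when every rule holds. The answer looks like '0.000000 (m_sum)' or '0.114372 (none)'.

-0.238414 (none)

m-sum 0 ✓  L=8 even ✓  3≤3≤5 ✓
Π(2lᵢ+1) = 3×9×7 = 189
triangle coeff Δ(1,4,3) = 1/252
Σ_t [1,1]: t=1:−1/36 = -1/36
(3j)²=4/63 [(1 4 3; 0 0 0)], sign=+1
Σ_t [1,1]: t=1:−1/48 = -1/48
(3j)²=5/84 [(1 4 3; 0 -1 1)], sign=-1
⇒ 4πI² = 5/7
I = (-1)√(5/7/(4π)) = -0.23841361
No selection rule forces the value: the integral is nonzero (none).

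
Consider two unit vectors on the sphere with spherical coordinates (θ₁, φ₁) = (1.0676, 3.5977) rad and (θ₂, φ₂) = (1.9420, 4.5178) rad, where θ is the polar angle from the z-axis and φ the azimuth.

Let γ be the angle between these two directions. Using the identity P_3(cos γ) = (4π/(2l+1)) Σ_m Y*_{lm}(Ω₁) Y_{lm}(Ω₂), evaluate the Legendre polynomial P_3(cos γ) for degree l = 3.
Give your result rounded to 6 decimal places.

-0.397781

Summing Y*_{l m}(θ₁,φ₁)·Y_{l m}(θ₂,φ₂) over m ∈ [−3, 3]; prefactor 4π/(2·3+1) = 1.795196:
  term(m=-3) = (-0.087912, -0.035245)   from Y*(Ω₁)=(-0.056409, -0.274780), Y(Ω₂)=(0.186102, -0.281731)
  term(m=-2) = (0.032408, 0.117372)   from Y*(Ω₁)=(0.231472, 0.299124), Y(Ω₂)=(0.297861, 0.122151)
  term(m=-1) = (-0.002875, 0.003777)   from Y*(Ω₁)=(-0.041360, -0.020292), Y(Ω₂)=(0.019923, -0.101088)
  term(m=+0) = (-0.104823, -0.000000)   from Y*(Ω₁)=(-0.330630, -0.000000), Y(Ω₂)=(0.317039, 0.000000)
  term(m=+1) = (-0.002875, -0.003777)   from Y*(Ω₁)=(0.041360, -0.020292), Y(Ω₂)=(-0.019923, -0.101088)
  term(m=+2) = (0.032408, -0.117372)   from Y*(Ω₁)=(0.231472, -0.299124), Y(Ω₂)=(0.297861, -0.122151)
  term(m=+3) = (-0.087912, 0.035245)   from Y*(Ω₁)=(0.056409, -0.274780), Y(Ω₂)=(-0.186102, -0.281731)
Accumulated sum (-0.221581, -0.000000); after 4π/(2l+1) scaling, (-0.397781, -0.000000) ⇒ P_3 = -0.397781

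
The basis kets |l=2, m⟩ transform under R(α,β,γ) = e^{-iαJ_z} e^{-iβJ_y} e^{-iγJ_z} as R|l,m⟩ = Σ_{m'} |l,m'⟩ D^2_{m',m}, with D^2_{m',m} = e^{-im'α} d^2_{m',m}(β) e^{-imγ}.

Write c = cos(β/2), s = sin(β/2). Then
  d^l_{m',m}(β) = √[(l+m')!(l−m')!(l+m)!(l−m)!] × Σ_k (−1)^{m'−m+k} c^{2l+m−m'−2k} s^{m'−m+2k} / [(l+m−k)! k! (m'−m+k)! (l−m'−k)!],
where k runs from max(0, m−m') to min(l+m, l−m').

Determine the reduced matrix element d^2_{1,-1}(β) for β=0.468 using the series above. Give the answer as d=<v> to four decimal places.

d^2_{1,-1}(β=0.4680) via the finite sum:
c=cos(0.468000/2)=0.972747, s=sin(0.468000/2)=0.231870; N=√[6·1·1·6]=6.000000
k∈{0,1} keeps every argument non-negative
  k=0: (−1)^2·6.0000/(2)·0.9727^2·0.2319^2 = +0.152620
  k=1: (−1)^3·6.0000/(6)·0.9727^0·0.2319^4 = -0.002891
d^2_{1,-1}(0.4680) = +0.152620 -0.002891 = +0.149729

d=0.1497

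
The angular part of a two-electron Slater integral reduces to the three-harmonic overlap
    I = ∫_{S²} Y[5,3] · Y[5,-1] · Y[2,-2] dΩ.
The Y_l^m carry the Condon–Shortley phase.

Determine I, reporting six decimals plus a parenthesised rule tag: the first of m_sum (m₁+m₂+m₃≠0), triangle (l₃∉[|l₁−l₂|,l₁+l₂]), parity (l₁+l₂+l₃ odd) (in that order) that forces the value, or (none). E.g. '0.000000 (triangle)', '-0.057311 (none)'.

m-sum 0 ✓  L=12 even ✓  0≤2≤10 ✓
Π(2lᵢ+1) = 11×11×5 = 605
triangle coeff Δ(5,5,2) = 1/38610
Σ_t [3,5]: t=3:−1/2880 t=4:+1/576 t=5:−1/2880 = 1/960
(3j)²=10/429 [(5 5 2; 0 0 0)], sign=+1
Σ_t [2,2]: t=2:+1/5760 = 1/5760
(3j)²=56/2145 [(5 5 2; 3 -1 -2)], sign=+1
⇒ 4πI² = 560/1521
I = (+1)√(560/1521/(4π)) = 0.17116875
No selection rule forces the value: the integral is nonzero (none).

0.171169 (none)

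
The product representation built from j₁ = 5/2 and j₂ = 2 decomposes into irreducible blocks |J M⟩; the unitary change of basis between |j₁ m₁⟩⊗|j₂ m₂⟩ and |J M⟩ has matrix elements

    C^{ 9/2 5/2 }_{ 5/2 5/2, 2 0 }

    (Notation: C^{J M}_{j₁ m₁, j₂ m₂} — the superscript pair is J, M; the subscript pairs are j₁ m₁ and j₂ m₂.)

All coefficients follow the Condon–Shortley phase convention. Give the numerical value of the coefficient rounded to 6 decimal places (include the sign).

j₁+j₂−J=0  J+j₁−j₂=5  J−j₁+j₂=4  j₁+j₂+J+1=10
(j₁±m₁, j₂±m₂, J±M) = (5,0,2,2,7,2)
P² = 38400
sum k=0..0:
  [0] +1/480 = 1/480
S = 1/480
C² = P²·S² = 1/6 ; C = +0.408248

+0.408248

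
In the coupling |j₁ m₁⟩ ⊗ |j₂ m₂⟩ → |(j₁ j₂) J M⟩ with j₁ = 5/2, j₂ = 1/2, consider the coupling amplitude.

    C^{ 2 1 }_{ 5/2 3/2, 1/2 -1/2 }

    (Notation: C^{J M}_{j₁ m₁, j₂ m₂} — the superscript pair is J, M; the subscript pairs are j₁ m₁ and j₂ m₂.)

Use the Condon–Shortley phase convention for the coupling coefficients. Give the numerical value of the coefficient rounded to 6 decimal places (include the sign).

+0.816497  (= +√(2/3))

triangle: 1!·4!·0!/6! = 24/720
(j±m)!: 4!·1!·0!·1!·3!·1! = 144
prefactor² = (2J+1)·Δ·N² = 24
  k=0: +1/(0!·1!·1!·0!·3!·0!) = 1/6
Σ = 1/6  ⇒  CG² = 24·(1/6)² = 2/3
CG = +√(2/3) = +0.816497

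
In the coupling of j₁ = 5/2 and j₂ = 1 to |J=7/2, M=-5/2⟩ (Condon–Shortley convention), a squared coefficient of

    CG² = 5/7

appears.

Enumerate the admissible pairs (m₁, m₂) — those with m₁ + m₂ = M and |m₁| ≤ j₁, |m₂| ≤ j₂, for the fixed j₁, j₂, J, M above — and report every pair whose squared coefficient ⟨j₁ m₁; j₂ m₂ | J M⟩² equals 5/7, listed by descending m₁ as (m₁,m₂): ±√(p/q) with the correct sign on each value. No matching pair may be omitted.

Admissible pairs with m₁+m₂ = M = -5/2: (-5/2,0), (-3/2,-1)
  (m₁,m₂)=(-3/2,-1): CG² = 5/7, CG = +√(5/7)   ← matches the target
  (m₁,m₂)=(-5/2,0): CG² = 2/7, CG = +√(2/7)
Pairs with CG² = 5/7: (-3/2,-1): +√(5/7)

(-3/2,-1): +√(5/7)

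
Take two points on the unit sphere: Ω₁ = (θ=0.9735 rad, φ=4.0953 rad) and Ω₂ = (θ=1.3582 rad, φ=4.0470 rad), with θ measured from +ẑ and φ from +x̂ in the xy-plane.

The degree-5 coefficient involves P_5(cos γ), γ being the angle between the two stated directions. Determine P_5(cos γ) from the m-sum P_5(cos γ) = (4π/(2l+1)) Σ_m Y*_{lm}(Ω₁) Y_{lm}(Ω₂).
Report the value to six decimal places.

Summing Y*_{l m}(θ₁,φ₁)·Y_{l m}(θ₂,φ₂) over m ∈ [−5, 5]; prefactor 4π/(2·5+1) = 1.142397:
  m=-5: Y*=-0.010067+0.179108i  Y=+0.076331-0.407091i  product +0.072145+0.017770i
  m=-4: Y*=-0.301662-0.240586i  Y=-0.250771+0.130566i  product +0.107060+0.020945i
  m=-3: Y*=+0.347052-0.099973i  Y=-0.176384-0.079907i  product -0.069203-0.010098i
  m=-2: Y*=+0.010996-0.031424i  Y=+0.070375+0.287553i  product +0.009810+0.000951i
  m=-1: Y*=+0.203395+0.286664i  Y=-0.080856+0.103031i  product -0.045981-0.002223i
  m=+0: Y*=-0.055134-0.000000i  Y=+0.296324+0.000000i  product -0.016338-0.000000i
  m=+1: Y*=-0.203395+0.286664i  Y=+0.080856+0.103031i  product -0.045981+0.002223i
  m=+2: Y*=+0.010996+0.031424i  Y=+0.070375-0.287553i  product +0.009810-0.000951i
  m=+3: Y*=-0.347052-0.099973i  Y=+0.176384-0.079907i  product -0.069203+0.010098i
  m=+4: Y*=-0.301662+0.240586i  Y=-0.250771-0.130566i  product +0.107060-0.020945i
  m=+5: Y*=+0.010067+0.179108i  Y=-0.076331-0.407091i  product +0.072145-0.017770i
Σ over m = +0.131325+0.000000i; ×(4π/11) → +0.150025+0.000000i. Real part: 0.150025

0.150025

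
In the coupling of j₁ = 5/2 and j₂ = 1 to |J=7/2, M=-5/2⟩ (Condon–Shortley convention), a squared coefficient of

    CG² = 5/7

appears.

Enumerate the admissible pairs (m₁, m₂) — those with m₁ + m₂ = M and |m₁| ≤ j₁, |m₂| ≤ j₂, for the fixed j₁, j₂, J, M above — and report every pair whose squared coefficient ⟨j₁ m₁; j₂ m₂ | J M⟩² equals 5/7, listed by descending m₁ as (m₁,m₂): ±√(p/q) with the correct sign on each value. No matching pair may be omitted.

(-3/2,-1): +√(5/7)

Admissible pairs with m₁+m₂ = M = -5/2: (-5/2,0), (-3/2,-1)
  (m₁,m₂)=(-3/2,-1): CG² = 5/7, CG = +√(5/7)   ← matches the target
  (m₁,m₂)=(-5/2,0): CG² = 2/7, CG = +√(2/7)
Pairs with CG² = 5/7: (-3/2,-1): +√(5/7)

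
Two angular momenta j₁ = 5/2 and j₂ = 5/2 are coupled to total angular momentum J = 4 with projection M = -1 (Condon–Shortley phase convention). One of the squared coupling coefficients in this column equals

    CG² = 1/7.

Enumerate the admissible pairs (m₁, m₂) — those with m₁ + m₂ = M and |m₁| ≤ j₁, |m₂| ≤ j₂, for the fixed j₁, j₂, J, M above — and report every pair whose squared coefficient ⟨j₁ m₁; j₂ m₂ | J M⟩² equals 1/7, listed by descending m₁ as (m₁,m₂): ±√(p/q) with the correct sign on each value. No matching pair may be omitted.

(3/2,-5/2): +√(1/7); (-5/2,3/2): −√(1/7)

Admissible pairs with m₁+m₂ = M = -1: (-5/2,3/2), (-3/2,1/2), (-1/2,-1/2), (1/2,-3/2), (3/2,-5/2)
  (m₁,m₂)=(3/2,-5/2): CG² = 1/7, CG = +√(1/7)   ← matches the target
  (m₁,m₂)=(1/2,-3/2): CG² = 5/14, CG = +√(5/14)
  (m₁,m₂)=(-1/2,-1/2): CG² = 0/1, CG = 0
  (m₁,m₂)=(-3/2,1/2): CG² = 5/14, CG = −√(5/14)
  (m₁,m₂)=(-5/2,3/2): CG² = 1/7, CG = −√(1/7)   ← matches the target
Pairs with CG² = 1/7: (3/2,-5/2): +√(1/7); (-5/2,3/2): −√(1/7)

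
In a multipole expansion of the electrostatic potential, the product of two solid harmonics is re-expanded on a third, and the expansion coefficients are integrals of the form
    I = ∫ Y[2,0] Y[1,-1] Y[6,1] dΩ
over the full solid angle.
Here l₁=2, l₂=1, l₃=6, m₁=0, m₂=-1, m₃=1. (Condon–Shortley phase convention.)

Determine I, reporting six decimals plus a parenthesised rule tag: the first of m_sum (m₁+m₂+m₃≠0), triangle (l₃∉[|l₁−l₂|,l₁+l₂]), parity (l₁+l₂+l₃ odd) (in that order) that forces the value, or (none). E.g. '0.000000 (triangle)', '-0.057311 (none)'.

0.000000 (triangle)

|2−1|≤6≤2+1 violated ⇒ I = 0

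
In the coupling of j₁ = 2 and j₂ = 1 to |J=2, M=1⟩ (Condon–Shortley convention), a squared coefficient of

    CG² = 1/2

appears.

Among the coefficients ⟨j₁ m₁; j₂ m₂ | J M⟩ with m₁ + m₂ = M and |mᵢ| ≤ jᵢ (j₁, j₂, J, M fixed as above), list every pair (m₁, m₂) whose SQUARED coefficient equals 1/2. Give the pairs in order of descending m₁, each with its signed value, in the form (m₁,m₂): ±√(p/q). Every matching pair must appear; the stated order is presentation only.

(0,1): −√(1/2)

Admissible pairs with m₁+m₂ = M = 1: (0,1), (1,0), (2,-1)
  (m₁,m₂)=(2,-1): CG² = 1/3, CG = +√(1/3)
  (m₁,m₂)=(1,0): CG² = 1/6, CG = +√(1/6)
  (m₁,m₂)=(0,1): CG² = 1/2, CG = −√(1/2)   ← matches the target
Pairs with CG² = 1/2: (0,1): −√(1/2)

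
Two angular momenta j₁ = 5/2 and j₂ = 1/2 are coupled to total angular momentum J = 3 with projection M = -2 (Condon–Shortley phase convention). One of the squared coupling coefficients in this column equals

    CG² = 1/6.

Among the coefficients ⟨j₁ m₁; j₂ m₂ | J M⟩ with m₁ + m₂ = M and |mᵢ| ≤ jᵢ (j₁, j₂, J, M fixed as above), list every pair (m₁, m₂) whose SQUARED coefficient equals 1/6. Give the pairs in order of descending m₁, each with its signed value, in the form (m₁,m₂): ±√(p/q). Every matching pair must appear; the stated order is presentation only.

Admissible pairs with m₁+m₂ = M = -2: (-5/2,1/2), (-3/2,-1/2)
  (m₁,m₂)=(-3/2,-1/2): CG² = 5/6, CG = +√(5/6)
  (m₁,m₂)=(-5/2,1/2): CG² = 1/6, CG = +√(1/6)   ← matches the target
Pairs with CG² = 1/6: (-5/2,1/2): +√(1/6)

(-5/2,1/2): +√(1/6)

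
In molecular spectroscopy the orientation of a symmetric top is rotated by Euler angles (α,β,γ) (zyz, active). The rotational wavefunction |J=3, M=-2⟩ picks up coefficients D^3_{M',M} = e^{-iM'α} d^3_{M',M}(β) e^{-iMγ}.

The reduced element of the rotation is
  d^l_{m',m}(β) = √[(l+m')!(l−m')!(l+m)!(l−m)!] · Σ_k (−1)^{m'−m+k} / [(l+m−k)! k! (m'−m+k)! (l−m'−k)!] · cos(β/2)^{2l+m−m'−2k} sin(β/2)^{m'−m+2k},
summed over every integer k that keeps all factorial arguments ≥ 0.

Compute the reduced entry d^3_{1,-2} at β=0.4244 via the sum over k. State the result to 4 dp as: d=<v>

d^3_{1,-2}(β=0.4244) via the finite sum:
c=cos(0.424400/2)=0.977570, s=sin(0.424400/2)=0.210611; N=√[24·2·1·120]=75.894664
The bounds max(0,m−m')=0 and min(l+m,l−m')=1 give 2 terms
  k=0: (−1)^3·75.8947/(12)·0.9776^3·0.2106^3 = -0.055197
  k=1: (−1)^4·75.8947/(24)·0.9776^1·0.2106^5 = +0.001281
d^3_{1,-2}(0.4244) = -0.055197 +0.001281 = -0.053916

d=-0.0539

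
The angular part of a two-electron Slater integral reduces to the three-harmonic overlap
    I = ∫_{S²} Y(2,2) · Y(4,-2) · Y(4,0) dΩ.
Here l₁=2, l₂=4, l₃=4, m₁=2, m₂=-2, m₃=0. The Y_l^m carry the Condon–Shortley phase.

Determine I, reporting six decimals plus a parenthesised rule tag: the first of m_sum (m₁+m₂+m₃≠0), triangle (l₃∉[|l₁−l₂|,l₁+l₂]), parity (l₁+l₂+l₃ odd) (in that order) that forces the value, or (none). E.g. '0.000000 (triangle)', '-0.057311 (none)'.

-0.190365 (none)

Checks pass: Σm=0; 10 even; l₃=4∈[2,6].
(2·2+1)(2·4+1)(2·4+1) = 405
Δ: 2! 2! 6! / 11! → 1/13860
sum: t=0:+1/192 t=1:−1/36 t=2:+1/192 = -5/288
3j²(2 4 4; 0 0 0) = Δ·Π!·Σ² = 20/693  (sign -1)
sum: t=0:+1/192 = 1/192
3j²(2 4 4; 2 -2 0) = Δ·Π!·Σ² = 3/77  (sign +1)
combine: 4πI² = 405·20/693·3/77 = 2700/5929
take √, sign -1: I = -0.19036462
No selection rule forces the value: the integral is nonzero (none).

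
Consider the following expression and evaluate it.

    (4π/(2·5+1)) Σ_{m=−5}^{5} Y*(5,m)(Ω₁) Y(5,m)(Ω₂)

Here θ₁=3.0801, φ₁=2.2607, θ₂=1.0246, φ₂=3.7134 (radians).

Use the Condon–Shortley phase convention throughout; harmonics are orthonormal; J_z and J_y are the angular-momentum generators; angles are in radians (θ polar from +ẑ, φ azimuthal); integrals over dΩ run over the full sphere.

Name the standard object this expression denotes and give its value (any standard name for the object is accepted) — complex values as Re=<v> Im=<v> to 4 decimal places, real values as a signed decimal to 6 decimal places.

This sum is the spherical-harmonic addition theorem: it equals the Legendre polynomial P_l(cos γ) of the angle γ between the two directions.
Expand P_5 via completeness: Σ_{m} conj(Y_{5,m}) at Ω₁ times Y_{5,m} at Ω₂ —
  term(m=-5) = (0.000000, -0.000000)   from Y*(Ω₁)=(0.000000, -0.000000), Y(Ω₂)=(0.203070, 0.058956)
  term(m=-4) = (-0.000008, -0.000004)   from Y*(Ω₁)=(0.000019, -0.000008), Y(Ω₂)=(-0.266935, -0.306548)
  term(m=-3) = (-0.000068, 0.000185)   from Y*(Ω₁)=(0.000562, 0.000306), Y(Ω₂)=(0.044435, 0.305094)
  term(m=-2) = (-0.001513, -0.000364)   from Y*(Ω₁)=(0.002412, 0.012473), Y(Ω₂)=(-0.050745, 0.111476)
  term(m=-1) = (-0.006256, 0.052729)   from Y*(Ω₁)=(-0.098897, 0.119850), Y(Ω₂)=(0.287365, -0.184925)
  term(m=+0) = (-0.038622, -0.000000)   from Y*(Ω₁)=(-0.909252, -0.000000), Y(Ω₂)=(0.042477, 0.000000)
  term(m=+1) = (-0.006256, -0.052729)   from Y*(Ω₁)=(0.098897, 0.119850), Y(Ω₂)=(-0.287365, -0.184925)
  term(m=+2) = (-0.001513, 0.000364)   from Y*(Ω₁)=(0.002412, -0.012473), Y(Ω₂)=(-0.050745, -0.111476)
  term(m=+3) = (-0.000068, -0.000185)   from Y*(Ω₁)=(-0.000562, 0.000306), Y(Ω₂)=(-0.044435, 0.305094)
  term(m=+4) = (-0.000008, 0.000004)   from Y*(Ω₁)=(0.000019, 0.000008), Y(Ω₂)=(-0.266935, 0.306548)
  term(m=+5) = (0.000000, 0.000000)   from Y*(Ω₁)=(-0.000000, -0.000000), Y(Ω₂)=(-0.203070, 0.058956)
Σ over m = (-0.054312, -0.000000); ×(4π/11) → (-0.062046, -0.000000). Real part: -0.062046

Legendre polynomial (addition theorem), -0.062046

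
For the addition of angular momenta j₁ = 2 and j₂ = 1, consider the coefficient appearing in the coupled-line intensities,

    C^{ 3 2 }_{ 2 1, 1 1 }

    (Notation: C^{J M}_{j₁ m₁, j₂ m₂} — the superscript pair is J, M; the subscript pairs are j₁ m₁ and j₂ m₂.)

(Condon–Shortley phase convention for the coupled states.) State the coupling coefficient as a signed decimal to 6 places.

+√(2/3) ≈ +0.816497

triangle: 0!*4!*2!/7! = 48/5040
(j±m)!: 3!*1!*2!*0!*5!*1! = 1440
prefactor² = (2J+1)*Δ*N² = 96
  k=0: +1/(0!*0!*1!*2!*3!*0!) = 1/12
Σ = 1/12  ⇒  CG² = 96*(1/12)² = 2/3
CG = +√(2/3) = +0.816497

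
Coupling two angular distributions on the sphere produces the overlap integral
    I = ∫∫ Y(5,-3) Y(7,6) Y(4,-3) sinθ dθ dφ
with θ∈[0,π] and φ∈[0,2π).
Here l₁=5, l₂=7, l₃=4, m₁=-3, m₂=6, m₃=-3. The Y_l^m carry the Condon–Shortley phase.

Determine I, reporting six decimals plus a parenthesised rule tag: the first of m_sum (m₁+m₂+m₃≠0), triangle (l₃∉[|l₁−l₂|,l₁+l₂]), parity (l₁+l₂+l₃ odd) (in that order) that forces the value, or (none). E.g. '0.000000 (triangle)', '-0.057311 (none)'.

0.136138 (none)

Checks pass: Σm=0; 16 even; l₃=4∈[2,12].
(2·5+1)(2·7+1)(2·4+1) = 1485
Δ: 8! 2! 6! / 17! → 1/6126120
sum: t=3:−1/69120 t=4:+1/20736 t=5:−1/69120 = 1/51840
3j²(5 7 4; 0 0 0) = Δ·Π!·Σ² = 280/21879  (sign +1)
sum: t=7:−1/3628800 t=8:+1/9676800 = -1/5806080
3j²(5 7 4; -3 6 -3) = Δ·Π!·Σ² = 5/408  (sign +1)
combine: 4πI² = 1485·280/21879·5/408 = 875/3757
take √, sign +1: I = 0.13613773
No selection rule forces the value: the integral is nonzero (none).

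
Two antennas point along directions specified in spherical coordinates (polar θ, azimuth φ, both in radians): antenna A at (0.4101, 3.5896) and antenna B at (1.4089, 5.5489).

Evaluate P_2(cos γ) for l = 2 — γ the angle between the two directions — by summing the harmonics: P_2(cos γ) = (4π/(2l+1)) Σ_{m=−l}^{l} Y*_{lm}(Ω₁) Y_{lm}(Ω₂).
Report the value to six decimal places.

Expand P_2 via completeness: Σ_{m} conj(Y_{2,m}) at Ω₁ times Y_{2,m} at Ω₂ —
  [-2]  conj(Y_{2,-2})(Ω₁) = (0.038360, 0.047946) ; Y_{2,-2}(Ω₂) = (0.038394, 0.374274) ; Δ = (-0.016472, 0.016198)
  [-1]  conj(Y_{2,-1})(Ω₁) = (-0.254599, -0.122360) ; Y_{2,-1}(Ω₂) = (0.091229, 0.082349) ; Δ = (-0.013151, -0.032129)
  [+0]  conj(Y_{2,0})(Ω₁) = (0.480377, -0.000000) ; Y_{2,0}(Ω₂) = (-0.290808, 0.000000) ; Δ = (-0.139697, 0.000000)
  [+1]  conj(Y_{2,1})(Ω₁) = (0.254599, -0.122360) ; Y_{2,1}(Ω₂) = (-0.091229, 0.082349) ; Δ = (-0.013151, 0.032129)
  [+2]  conj(Y_{2,2})(Ω₁) = (0.038360, -0.047946) ; Y_{2,2}(Ω₂) = (0.038394, -0.374274) ; Δ = (-0.016472, -0.016198)
Σ over m = (-0.198943, 0.000000); ×(4π/5) → (-0.499998, 0.000000). Real part: -0.499998

-0.499998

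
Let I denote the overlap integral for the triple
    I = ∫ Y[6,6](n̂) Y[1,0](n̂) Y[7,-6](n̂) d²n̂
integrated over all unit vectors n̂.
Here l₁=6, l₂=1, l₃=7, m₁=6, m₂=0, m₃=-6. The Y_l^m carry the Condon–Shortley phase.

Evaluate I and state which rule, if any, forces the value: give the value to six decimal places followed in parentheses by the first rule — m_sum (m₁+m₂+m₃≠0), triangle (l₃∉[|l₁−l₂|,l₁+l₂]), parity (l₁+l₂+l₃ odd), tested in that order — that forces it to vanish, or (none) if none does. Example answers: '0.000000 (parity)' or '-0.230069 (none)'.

0.126157 (none)

Rules hold: Σm=0, L=14 even, 5≤7≤7.
N = 13·3·15 = 585
Δ = 0!·12!·2!/15! = 1/1365
Racah Σ t=0..0: t=0:+1/518400 = 1/518400
⇒ 3j(6 1 7; 0 0 0)² = 7/195, sgn -1
Racah Σ t=0..0: t=0:+1/479001600 = 1/479001600
⇒ 3j(6 1 7; 6 0 -6)² = 1/105, sgn -1
4πI² = N·(3j₀)²·(3jₘ)² = 1/5
I = +1·√(0.2/4π) = 0.12615663
No selection rule forces the value: the integral is nonzero (none).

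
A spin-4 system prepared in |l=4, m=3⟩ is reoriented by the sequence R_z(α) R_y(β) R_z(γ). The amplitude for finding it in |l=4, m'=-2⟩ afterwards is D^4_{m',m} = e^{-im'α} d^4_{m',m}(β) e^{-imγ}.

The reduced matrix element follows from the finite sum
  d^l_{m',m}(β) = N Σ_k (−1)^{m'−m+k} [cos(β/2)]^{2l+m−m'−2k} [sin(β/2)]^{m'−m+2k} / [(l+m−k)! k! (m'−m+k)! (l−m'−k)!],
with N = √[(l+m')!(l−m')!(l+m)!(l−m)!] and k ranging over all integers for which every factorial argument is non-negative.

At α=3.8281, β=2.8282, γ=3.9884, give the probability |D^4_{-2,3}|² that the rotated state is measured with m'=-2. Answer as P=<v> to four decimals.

Split into d^4_{-2,3}(β=2.8282) × two z-phases.
c=cos(2.828200/2)=0.156056, s=sin(2.828200/2)=0.987748; N=√[2·720·5040·1]=2693.993318
k: max(0,(3)−(-2))=5 … min(4+(3),4−(-2))=6
  k=5: (−1)^0·2693.9933/(240)·0.1561^3·0.9877^5 = +0.040110
  k=6: (−1)^1·2693.9933/(720)·0.1561^1·0.9877^7 = -0.535634
d^4_{-2,3}(2.8282) = +0.040110 -0.535634 = -0.495523
|D^4_{-2,3}|² = |d^4_{-2,3}(β)|² = (-0.495523)² = 0.245543 (the z-rotation phases have unit modulus)

P=0.2455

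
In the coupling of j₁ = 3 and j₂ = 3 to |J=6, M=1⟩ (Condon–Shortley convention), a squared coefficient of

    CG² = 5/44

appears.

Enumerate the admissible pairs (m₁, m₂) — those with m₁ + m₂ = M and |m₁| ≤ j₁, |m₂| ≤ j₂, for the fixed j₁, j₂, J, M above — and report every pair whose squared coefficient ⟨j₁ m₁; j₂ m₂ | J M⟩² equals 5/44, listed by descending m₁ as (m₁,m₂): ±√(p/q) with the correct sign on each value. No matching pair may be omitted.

(2,-1): +√(5/44); (-1,2): +√(5/44)

Admissible pairs with m₁+m₂ = M = 1: (-2,3), (-1,2), (0,1), (1,0), (2,-1), (3,-2)
  (m₁,m₂)=(3,-2): CG² = 1/132, CG = +√(1/132)
  (m₁,m₂)=(2,-1): CG² = 5/44, CG = +√(5/44)   ← matches the target
  (m₁,m₂)=(1,0): CG² = 25/66, CG = +√(25/66)
  (m₁,m₂)=(0,1): CG² = 25/66, CG = +√(25/66)
  (m₁,m₂)=(-1,2): CG² = 5/44, CG = +√(5/44)   ← matches the target
  (m₁,m₂)=(-2,3): CG² = 1/132, CG = +√(1/132)
Pairs with CG² = 5/44: (2,-1): +√(5/44); (-1,2): +√(5/44)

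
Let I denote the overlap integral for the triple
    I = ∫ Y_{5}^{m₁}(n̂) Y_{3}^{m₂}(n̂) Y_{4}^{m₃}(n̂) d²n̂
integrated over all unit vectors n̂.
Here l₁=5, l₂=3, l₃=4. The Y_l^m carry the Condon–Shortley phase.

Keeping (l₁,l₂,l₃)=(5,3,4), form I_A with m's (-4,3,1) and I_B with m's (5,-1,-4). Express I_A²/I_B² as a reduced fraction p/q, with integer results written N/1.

Same 5,3,4: normalisation and zero-m 3j drop out of the ratio.
A: Δ: 4! 6! 2! / 13! → 1/180180; sum: t=4:+1/5760 = 1/5760; 3j²(5 3 4; -4 3 1) = Δ·Π!·Σ² = 9/286  (sign -1)
B: Δ: 4! 6! 2! / 13! → 1/180180; sum: t=0:+1/34560 = 1/34560; 3j²(5 3 4; 5 -1 -4) = Δ·Π!·Σ² = 14/429  (sign +1)
I_A²/I_B² = (9/286)/(14/429) = 27/28

27/28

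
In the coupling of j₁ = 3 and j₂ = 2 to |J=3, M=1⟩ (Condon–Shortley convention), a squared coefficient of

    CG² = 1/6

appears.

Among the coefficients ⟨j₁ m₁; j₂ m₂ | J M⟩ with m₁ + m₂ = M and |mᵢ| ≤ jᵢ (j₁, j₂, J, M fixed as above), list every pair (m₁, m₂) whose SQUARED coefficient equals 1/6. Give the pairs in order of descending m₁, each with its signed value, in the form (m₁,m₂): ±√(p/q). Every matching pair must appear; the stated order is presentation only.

Admissible pairs with m₁+m₂ = M = 1: (-1,2), (0,1), (1,0), (2,-1), (3,-2)
  (m₁,m₂)=(3,-2): CG² = 1/6, CG = +√(1/6)   ← matches the target
  (m₁,m₂)=(2,-1): CG² = 1/4, CG = +√(1/4)
  (m₁,m₂)=(1,0): CG² = 3/20, CG = −√(3/20)
  (m₁,m₂)=(0,1): CG² = 1/30, CG = −√(1/30)
  (m₁,m₂)=(-1,2): CG² = 2/5, CG = +√(2/5)
Pairs with CG² = 1/6: (3,-2): +√(1/6)

(3,-2): +√(1/6)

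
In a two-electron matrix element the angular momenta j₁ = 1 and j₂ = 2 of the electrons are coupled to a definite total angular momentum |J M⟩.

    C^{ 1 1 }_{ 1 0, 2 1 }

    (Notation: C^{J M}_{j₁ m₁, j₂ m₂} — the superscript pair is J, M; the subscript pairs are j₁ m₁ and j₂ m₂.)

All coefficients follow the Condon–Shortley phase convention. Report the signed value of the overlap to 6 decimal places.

−√(3/10) ≈ -0.547723

√[3·2!0!2!/5! · 1!1!3!1!2!0!] = √(6/5)
  +(−1)^1/∏(1,1,0,2,0,0)! = -1/2  (running -1/2)
⟨..|..⟩ = √(6/5)·(-1/2) = -0.547723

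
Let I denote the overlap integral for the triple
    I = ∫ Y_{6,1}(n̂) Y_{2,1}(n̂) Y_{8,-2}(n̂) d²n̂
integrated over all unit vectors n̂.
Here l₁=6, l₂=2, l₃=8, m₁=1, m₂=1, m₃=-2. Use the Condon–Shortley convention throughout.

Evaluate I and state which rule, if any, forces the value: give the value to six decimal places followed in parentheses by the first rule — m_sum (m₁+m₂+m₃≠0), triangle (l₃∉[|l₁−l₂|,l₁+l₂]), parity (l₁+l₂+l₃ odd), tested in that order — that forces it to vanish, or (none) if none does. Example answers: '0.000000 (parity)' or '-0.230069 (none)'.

Checks pass: Σm=0; 16 even; l₃=8∈[4,8].
(2·6+1)(2·2+1)(2·8+1) = 1105
Δ: 0! 12! 4! / 17! → 1/30940
sum: t=0:+1/2073600 = 1/2073600
3j²(6 2 8; 0 0 0) = Δ·Π!·Σ² = 28/1105  (sign +1)
sum: t=0:+1/3628800 = 1/3628800
3j²(6 2 8; 1 1 -2) = Δ·Π!·Σ² = 36/1547  (sign +1)
combine: 4πI² = 1105·28/1105·36/1547 = 144/221
take √, sign +1: I = 0.22770899
No selection rule forces the value: the integral is nonzero (none).

0.227709 (none)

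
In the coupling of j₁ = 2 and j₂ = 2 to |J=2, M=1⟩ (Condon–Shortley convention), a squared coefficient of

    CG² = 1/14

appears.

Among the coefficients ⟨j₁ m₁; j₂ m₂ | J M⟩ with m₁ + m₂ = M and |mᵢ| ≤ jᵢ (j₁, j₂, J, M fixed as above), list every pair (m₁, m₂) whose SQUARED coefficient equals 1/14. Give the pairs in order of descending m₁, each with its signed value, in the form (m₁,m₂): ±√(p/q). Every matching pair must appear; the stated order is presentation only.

(1,0): −√(1/14); (0,1): −√(1/14)

Admissible pairs with m₁+m₂ = M = 1: (-1,2), (0,1), (1,0), (2,-1)
  (m₁,m₂)=(2,-1): CG² = 3/7, CG = +√(3/7)
  (m₁,m₂)=(1,0): CG² = 1/14, CG = −√(1/14)   ← matches the target
  (m₁,m₂)=(0,1): CG² = 1/14, CG = −√(1/14)   ← matches the target
  (m₁,m₂)=(-1,2): CG² = 3/7, CG = +√(3/7)
Pairs with CG² = 1/14: (1,0): −√(1/14); (0,1): −√(1/14)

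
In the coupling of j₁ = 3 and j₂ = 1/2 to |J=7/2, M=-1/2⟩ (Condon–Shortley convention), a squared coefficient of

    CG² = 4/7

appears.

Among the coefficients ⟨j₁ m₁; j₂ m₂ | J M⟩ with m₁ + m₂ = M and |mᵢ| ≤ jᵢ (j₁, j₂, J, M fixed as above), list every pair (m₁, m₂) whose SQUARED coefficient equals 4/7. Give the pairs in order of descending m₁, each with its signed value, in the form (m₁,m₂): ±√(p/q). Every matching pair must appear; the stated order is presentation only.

(0,-1/2): +√(4/7)

Admissible pairs with m₁+m₂ = M = -1/2: (-1,1/2), (0,-1/2)
  (m₁,m₂)=(0,-1/2): CG² = 4/7, CG = +√(4/7)   ← matches the target
  (m₁,m₂)=(-1,1/2): CG² = 3/7, CG = +√(3/7)
Pairs with CG² = 4/7: (0,-1/2): +√(4/7)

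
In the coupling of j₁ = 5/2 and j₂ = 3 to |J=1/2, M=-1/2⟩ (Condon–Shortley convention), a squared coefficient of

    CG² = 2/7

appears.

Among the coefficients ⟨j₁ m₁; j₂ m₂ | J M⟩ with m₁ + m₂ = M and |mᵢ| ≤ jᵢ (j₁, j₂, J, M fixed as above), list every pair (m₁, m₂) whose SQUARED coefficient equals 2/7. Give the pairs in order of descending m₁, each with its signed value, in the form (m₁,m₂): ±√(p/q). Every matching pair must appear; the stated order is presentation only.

(5/2,-3): +√(2/7)

Admissible pairs with m₁+m₂ = M = -1/2: (-5/2,2), (-3/2,1), (-1/2,0), (1/2,-1), (3/2,-2), (5/2,-3)
  (m₁,m₂)=(5/2,-3): CG² = 2/7, CG = +√(2/7)   ← matches the target
  (m₁,m₂)=(3/2,-2): CG² = 5/21, CG = −√(5/21)
  (m₁,m₂)=(1/2,-1): CG² = 4/21, CG = +√(4/21)
  (m₁,m₂)=(-1/2,0): CG² = 1/7, CG = −√(1/7)
  (m₁,m₂)=(-3/2,1): CG² = 2/21, CG = +√(2/21)
  (m₁,m₂)=(-5/2,2): CG² = 1/21, CG = −√(1/21)
Pairs with CG² = 2/7: (5/2,-3): +√(2/7)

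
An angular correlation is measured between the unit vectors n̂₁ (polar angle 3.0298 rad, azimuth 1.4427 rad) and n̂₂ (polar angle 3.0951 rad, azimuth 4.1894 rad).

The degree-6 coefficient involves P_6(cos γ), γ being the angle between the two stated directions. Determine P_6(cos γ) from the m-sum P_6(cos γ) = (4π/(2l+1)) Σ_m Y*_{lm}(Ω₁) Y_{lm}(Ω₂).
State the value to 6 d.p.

0.760869

Term-by-term m-sum for l=6 (normalisation 4π/13 = 0.966644):
  m=-6: Y*=(-0.000001, 0.000001)  Y=(0.000000, -0.000000)  product (-0.000000, 0.000000)
  m=-5: Y*=(-0.000017, -0.000023)  Y=(0.000000, 0.000000)  product (0.000000, -0.000000)
  m=-4: Y*=(0.000475, -0.000267)  Y=(-0.000008, 0.000014)  product (-0.000000, 0.000000)
  m=-3: Y*=(0.002649, 0.006552)  Y=(-0.000521, 0.000001)  product (-0.000001, -0.000003)
  m=-2: Y*=(-0.060416, 0.015826)  Y=(-0.005603, -0.009678)  product (0.000492, 0.000496)
  m=-1: Y*=(-0.044092, -0.342327)  Y=(0.075683, -0.131271)  product (-0.048275, -0.020120)
  m=+0: Y*=(0.887886, -0.000000)  Y=(0.994151, 0.000000)  product (0.882693, 0.000000)
  m=+1: Y*=(0.044092, -0.342327)  Y=(-0.075683, -0.131271)  product (-0.048275, 0.020120)
  m=+2: Y*=(-0.060416, -0.015826)  Y=(-0.005603, 0.009678)  product (0.000492, -0.000496)
  m=+3: Y*=(-0.002649, 0.006552)  Y=(0.000521, 0.000001)  product (-0.000001, 0.000003)
  m=+4: Y*=(0.000475, 0.000267)  Y=(-0.000008, -0.000014)  product (-0.000000, -0.000000)
  m=+5: Y*=(0.000017, -0.000023)  Y=(-0.000000, 0.000000)  product (0.000000, 0.000000)
  m=+6: Y*=(-0.000001, -0.000001)  Y=(0.000000, 0.000000)  product (-0.000000, -0.000000)
Accumulated sum (0.787124, 0.000000); after 4π/(2l+1) scaling, (0.760869, 0.000000) ⇒ P_6 = 0.760869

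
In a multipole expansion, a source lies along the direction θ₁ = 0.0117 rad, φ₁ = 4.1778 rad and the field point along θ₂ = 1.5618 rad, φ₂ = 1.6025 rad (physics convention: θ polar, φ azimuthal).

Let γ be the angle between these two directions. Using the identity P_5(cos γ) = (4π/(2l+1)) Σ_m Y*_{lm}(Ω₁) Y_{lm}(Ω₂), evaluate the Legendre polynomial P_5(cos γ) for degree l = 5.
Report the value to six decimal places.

-0.001645

Expand P_5 via completeness: Σ_{m} conj(Y_{5,m}) at Ω₁ times Y_{5,m} at Ω₂ —
  m=-5: (-0.000000+0.000000i) × (-0.073251-0.458220i) = +0.000000+0.000000i  (running Σ = +0.000000+0.000000i)
  m=-4: (-0.000000-0.000000i) × (+0.013096-0.001670i) = -0.000000-0.000000i  (running Σ = -0.000000-0.000000i)
  m=-3: (+0.000004-0.000000i) × (-0.032826-0.344088i) = -0.000000-0.000002i  (running Σ = -0.000000-0.000002i)
  m=-2: (-0.000223+0.000407i) × (+0.015211-0.000966i) = -0.000003+0.000006i  (running Σ = -0.000003+0.000005i)
  m=-1: (-0.015266-0.025783i) × (-0.010140-0.319745i) = -0.008089+0.005143i  (running Σ = -0.008092+0.005148i)
  m=0: (+0.934642-0.000000i) × (+0.015776+0.000000i) = +0.014745+0.000000i  (running Σ = +0.006652+0.005148i)
  m=1: (+0.015266-0.025783i) × (+0.010140-0.319745i) = -0.008089-0.005143i  (running Σ = -0.001437+0.000005i)
  m=2: (-0.000223-0.000407i) × (+0.015211+0.000966i) = -0.000003-0.000006i  (running Σ = -0.001440-0.000002i)
  m=3: (-0.000004-0.000000i) × (+0.032826-0.344088i) = -0.000000+0.000002i  (running Σ = -0.001440-0.000000i)
  m=4: (-0.000000+0.000000i) × (+0.013096+0.001670i) = -0.000000+0.000000i  (running Σ = -0.001440+0.000000i)
  m=5: (+0.000000+0.000000i) × (+0.073251-0.458220i) = +0.000000-0.000000i  (running Σ = -0.001440-0.000000i)
Total Σ_m = -0.001440-0.000000i. Multiply by 1.142397: -0.001645-0.000000i. P_5(cos γ) = -0.001645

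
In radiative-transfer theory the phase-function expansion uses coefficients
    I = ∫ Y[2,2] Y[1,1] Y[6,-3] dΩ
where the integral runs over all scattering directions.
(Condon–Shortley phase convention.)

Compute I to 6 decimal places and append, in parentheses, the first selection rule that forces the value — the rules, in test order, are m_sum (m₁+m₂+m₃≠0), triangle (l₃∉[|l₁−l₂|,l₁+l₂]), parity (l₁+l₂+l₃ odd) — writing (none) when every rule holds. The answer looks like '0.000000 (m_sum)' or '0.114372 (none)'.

|2−1|≤6≤2+1 violated ⇒ I = 0

0.000000 (triangle)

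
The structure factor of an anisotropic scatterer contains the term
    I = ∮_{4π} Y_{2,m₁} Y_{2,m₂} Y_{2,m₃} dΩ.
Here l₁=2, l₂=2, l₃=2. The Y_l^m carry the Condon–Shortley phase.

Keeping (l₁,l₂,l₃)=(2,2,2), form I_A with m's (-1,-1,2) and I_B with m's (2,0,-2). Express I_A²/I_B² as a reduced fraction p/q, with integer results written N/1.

3/2

Shared (l₁,l₂,l₃)=(2,2,2): N and (l;000)² cancel in I_A²/I_B².
A: Δ = 2!·2!·2!/7! = 1/630; Racah Σ t=1..1: t=1:−1/4 = -1/4; ⇒ 3j(2 2 2; -1 -1 2)² = 3/35, sgn -1
B: Δ = 2!·2!·2!/7! = 1/630; Racah Σ t=0..0: t=0:+1/8 = 1/8; ⇒ 3j(2 2 2; 2 0 -2)² = 2/35, sgn +1
I_A²/I_B² = (3/35)/(2/35) = 3/2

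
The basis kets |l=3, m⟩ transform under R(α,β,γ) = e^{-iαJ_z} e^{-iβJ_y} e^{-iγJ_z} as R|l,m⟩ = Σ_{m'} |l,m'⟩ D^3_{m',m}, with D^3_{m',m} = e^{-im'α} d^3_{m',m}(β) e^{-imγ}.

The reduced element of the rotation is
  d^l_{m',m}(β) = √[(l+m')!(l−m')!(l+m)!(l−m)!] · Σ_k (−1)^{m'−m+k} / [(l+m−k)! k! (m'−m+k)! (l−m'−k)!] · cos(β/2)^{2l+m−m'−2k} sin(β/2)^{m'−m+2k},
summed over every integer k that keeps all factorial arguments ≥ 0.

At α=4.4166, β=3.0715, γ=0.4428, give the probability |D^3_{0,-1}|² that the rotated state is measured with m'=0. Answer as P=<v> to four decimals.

P=0.0145

Split into d^3_{0,-1}(β=3.0715) × two z-phases.
c=cos(3.071500/2)=0.035039, s=sin(3.071500/2)=0.999386; N=√[6·6·2·24]=41.569219
The bounds max(0,m−m')=0 and min(l+m,l−m')=2 give 3 terms
  k=0: (−1)^1·41.5692/(12)·0.0350^5·0.9994^1 = -0.000000
  k=1: (−1)^2·41.5692/(4)·0.0350^3·0.9994^3 = +0.000446
  k=2: (−1)^3·41.5692/(12)·0.0350^1·0.9994^5 = -0.121007
d^3_{0,-1}(3.0715) = -0.000000 +0.000446 -0.121007 = -0.120561
|D^3_{0,-1}|² = |d^3_{0,-1}(β)|² = (-0.120561)² = 0.014535 (the z-rotation phases have unit modulus)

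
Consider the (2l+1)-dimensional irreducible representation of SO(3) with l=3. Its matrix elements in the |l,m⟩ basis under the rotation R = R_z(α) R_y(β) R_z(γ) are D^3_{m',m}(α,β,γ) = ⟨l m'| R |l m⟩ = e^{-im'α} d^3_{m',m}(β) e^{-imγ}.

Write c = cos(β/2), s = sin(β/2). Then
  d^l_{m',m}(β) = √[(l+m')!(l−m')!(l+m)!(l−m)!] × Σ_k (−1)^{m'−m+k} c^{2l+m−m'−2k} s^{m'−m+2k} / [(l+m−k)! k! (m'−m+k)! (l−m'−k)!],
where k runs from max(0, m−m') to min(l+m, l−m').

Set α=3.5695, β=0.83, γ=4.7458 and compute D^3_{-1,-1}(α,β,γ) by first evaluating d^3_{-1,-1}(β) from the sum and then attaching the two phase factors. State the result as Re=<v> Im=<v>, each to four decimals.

Re=0.0854 Im=-0.1719

Split into d^3_{-1,-1}(β=0.8300) × two z-phases.
With c≡cos(β/2)=0.915116 and s≡sin(β/2)=0.403190, N=[2·24·2·24]^{1/2}=48.000000
k: max(0,(-1)−(-1))=0 … min(3+(-1),3−(-1))=2
  k=0: (−1)^0·48.0000/(48)·0.9151^6·0.4032^0 = +0.587297
  k=1: (−1)^1·48.0000/(6)·0.9151^4·0.4032^2 = -0.912041
  k=2: (−1)^2·48.0000/(8)·0.9151^2·0.4032^4 = +0.132783
d^3_{-1,-1}(0.8300) = +0.587297 -0.912041 +0.132783 = -0.191961
D = (-0.909836-0.414968i)·(-0.191961)·(+0.033405-0.999442i) = +0.085448-0.171895i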